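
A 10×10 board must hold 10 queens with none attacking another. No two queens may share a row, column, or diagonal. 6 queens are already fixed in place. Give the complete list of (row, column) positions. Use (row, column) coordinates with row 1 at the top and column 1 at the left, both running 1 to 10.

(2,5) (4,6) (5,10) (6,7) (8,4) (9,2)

Row 1: attacked by (2,5)→{4,5,6}; (4,6)→{3,6,9}; (5,10)→{6,10}; (6,7)→{2,7}; (8,4)→{4}; (9,2)→{2,10}. Safe: 1, 8. Place at column 8.
Row 3: attacked by (1,8)→{6,8,10}; (2,5)→{4,5,6}; (4,6)→{5,6,7}; (5,10)→{8,10}; (6,7)→{4,7,10}; (8,4)→{4,9}; (9,2)→{2,8}. Safe: 1, 3. Place at column 3.
Row 7: attacked by (1,8)→{2,8}; (2,5)→{5,10}; (3,3)→{3,7}; (4,6)→{3,6,9}; (5,10)→{8,10}; (6,7)→{6,7,8}; (8,4)→{3,4,5}; (9,2)→{2,4}. Safe: 1. Place at column 1.
Row 10: attacked by (1,8)→{8}; (2,5)→{5}; (3,3)→{3,10}; (4,6)→{6}; (5,10)→{5,10}; (6,7)→{3,7}; (7,1)→{1,4}; (8,4)→{2,4,6}; (9,2)→{1,2,3}. Safe: 9. Place at column 9.
Columns [8, 5, 3, 6, 10, 7, 1, 4, 2, 9], r−c [-7, -3, 0, -2, -5, -1, 6, 4, 7, 1], r+c [9, 7, 6, 10, 15, 13, 8, 12, 11, 19] are all distinct, so no two queens attack.

(1,8) (2,5) (3,3) (4,6) (5,10) (6,7) (7,1) (8,4) (9,2) (10,9)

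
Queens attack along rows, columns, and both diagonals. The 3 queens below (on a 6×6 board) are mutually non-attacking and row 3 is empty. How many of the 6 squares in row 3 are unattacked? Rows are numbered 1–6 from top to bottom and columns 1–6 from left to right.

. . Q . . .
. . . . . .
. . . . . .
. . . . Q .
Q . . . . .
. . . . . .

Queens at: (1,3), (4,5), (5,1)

1

(1,3) attacks row 3 at column 3 and diagonals 1, 5.
(4,5) attacks row 3 at column 5 and diagonals 4, 6.
(5,1) attacks row 3 at column 1 and diagonals 3.
Attacked columns: {1, 3, 4, 5, 6}. Safe: {2}.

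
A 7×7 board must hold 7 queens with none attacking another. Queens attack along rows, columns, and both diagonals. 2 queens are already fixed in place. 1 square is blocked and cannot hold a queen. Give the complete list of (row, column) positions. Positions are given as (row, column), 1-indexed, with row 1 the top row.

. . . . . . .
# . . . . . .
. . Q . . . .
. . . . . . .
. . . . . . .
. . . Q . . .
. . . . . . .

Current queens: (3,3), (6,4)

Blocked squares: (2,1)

Row 1: attacked by (3,3)→{1,3,5}; (6,4)→{4}. Safe: 2, 6, 7. Place at column 7.
Row 2: attacked by (1,7)→{6,7}; (3,3)→{2,3,4}; (6,4)→{4}. Blocked: 1. Safe: 5. Place at column 5.
Row 4: attacked by (1,7)→{4,7}; (2,5)→{3,5,7}; (3,3)→{2,3,4}; (6,4)→{2,4,6}. Safe: 1. Place at column 1.
Row 5: attacked by (1,7)→{3,7}; (2,5)→{2,5}; (3,3)→{1,3,5}; (4,1)→{1,2}; (6,4)→{3,4,5}. Safe: 6. Place at column 6.
Row 7: attacked by (1,7)→{1,7}; (2,5)→{5}; (3,3)→{3,7}; (4,1)→{1,4}; (5,6)→{4,6}; (6,4)→{3,4,5}. Safe: 2. Place at column 2.
Columns [7, 5, 3, 1, 6, 4, 2], r−c [-6, -3, 0, 3, -1, 2, 5], r+c [8, 7, 6, 5, 11, 10, 9] are all distinct, so no two queens attack.

(1,7) (2,5) (3,3) (4,1) (5,6) (6,4) (7,2)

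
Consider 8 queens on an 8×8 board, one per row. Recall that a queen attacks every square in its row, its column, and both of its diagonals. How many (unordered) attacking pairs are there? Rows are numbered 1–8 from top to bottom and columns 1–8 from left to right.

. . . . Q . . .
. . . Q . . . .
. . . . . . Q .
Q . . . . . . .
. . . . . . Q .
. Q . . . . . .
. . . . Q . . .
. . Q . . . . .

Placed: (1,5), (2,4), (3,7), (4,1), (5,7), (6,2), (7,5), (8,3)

6

Same column: (1,5)–(7,5) (column 5); (3,7)–(5,7) (column 7).
Same diagonal: (1,5)–(2,4) (|1−2| = |5−4| = 1); (1,5)–(3,7) (|1−3| = |5−7| = 2); (2,4)–(5,7) (|2−5| = |4−7| = 3); (5,7)–(7,5) (|5−7| = |7−5| = 2).
Total attacking pairs: 6.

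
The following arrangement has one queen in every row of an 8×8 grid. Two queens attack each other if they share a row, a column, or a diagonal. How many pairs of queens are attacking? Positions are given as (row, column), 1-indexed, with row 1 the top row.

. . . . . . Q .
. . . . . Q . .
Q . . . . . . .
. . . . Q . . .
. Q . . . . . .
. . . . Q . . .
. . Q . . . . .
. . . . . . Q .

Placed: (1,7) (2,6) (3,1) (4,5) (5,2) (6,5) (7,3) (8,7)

4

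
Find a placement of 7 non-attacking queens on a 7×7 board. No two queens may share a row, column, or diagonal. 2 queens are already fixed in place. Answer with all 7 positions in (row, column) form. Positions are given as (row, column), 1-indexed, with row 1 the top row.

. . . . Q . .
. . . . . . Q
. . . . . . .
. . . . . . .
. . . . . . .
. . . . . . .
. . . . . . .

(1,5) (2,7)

Row 3: attacked by (1,5)→{3,5,7}; (2,7)→{6,7}. Safe: 1, 2, 4. Place at column 2.
Row 4: attacked by (1,5)→{2,5}; (2,7)→{5,7}; (3,2)→{1,2,3}. Safe: 4, 6. Place at column 6.
Row 5: attacked by (1,5)→{1,5}; (2,7)→{4,7}; (3,2)→{2,4}; (4,6)→{5,6,7}. Safe: 3. Place at column 3.
Row 6: attacked by (1,5)→{5}; (2,7)→{3,7}; (3,2)→{2,5}; (4,6)→{4,6}; (5,3)→{2,3,4}. Safe: 1. Place at column 1.
Row 7: attacked by (1,5)→{5}; (2,7)→{2,7}; (3,2)→{2,6}; (4,6)→{3,6}; (5,3)→{1,3,5}; (6,1)→{1,2}. Safe: 4. Place at column 4.
Columns [5, 7, 2, 6, 3, 1, 4], r−c [-4, -5, 1, -2, 2, 5, 3], r+c [6, 9, 5, 10, 8, 7, 11] are all distinct, so no two queens attack.

(1,5) (2,7) (3,2) (4,6) (5,3) (6,1) (7,4)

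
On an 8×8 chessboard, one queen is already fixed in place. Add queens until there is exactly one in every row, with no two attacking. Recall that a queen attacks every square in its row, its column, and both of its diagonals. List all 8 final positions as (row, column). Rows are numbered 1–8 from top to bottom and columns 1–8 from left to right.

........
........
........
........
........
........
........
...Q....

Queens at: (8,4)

Row 1: attacked by (8,4)→{4}. Safe: 1, 2, 3, 5, 6, 7, 8. Place at column 2.
Row 2: attacked by (1,2)→{1,2,3}; (8,4)→{4}. Safe: 5, 6, 7, 8. Place at column 8.
Row 3: attacked by (1,2)→{2,4}; (2,8)→{7,8}; (8,4)→{4}. Safe: 1, 3, 5, 6. Place at column 6.
Row 4: attacked by (1,2)→{2,5}; (2,8)→{6,8}; (3,6)→{5,6,7}; (8,4)→{4,8}. Safe: 1, 3. Place at column 1.
Row 5: attacked by (1,2)→{2,6}; (2,8)→{5,8}; (3,6)→{4,6,8}; (4,1)→{1,2}; (8,4)→{1,4,7}. Safe: 3. Place at column 3.
Row 6: attacked by (1,2)→{2,7}; (2,8)→{4,8}; (3,6)→{3,6}; (4,1)→{1,3}; (5,3)→{2,3,4}; (8,4)→{2,4,6}. Safe: 5. Place at column 5.
Row 7: attacked by (1,2)→{2,8}; (2,8)→{3,8}; (3,6)→{2,6}; (4,1)→{1,4}; (5,3)→{1,3,5}; (6,5)→{4,5,6}; (8,4)→{3,4,5}. Safe: 7. Place at column 7.
Columns [2, 8, 6, 1, 3, 5, 7, 4], r−c [-1, -6, -3, 3, 2, 1, 0, 4], r+c [3, 10, 9, 5, 8, 11, 14, 12] are all distinct, so no two queens attack.

(1,2) (2,8) (3,6) (4,1) (5,3) (6,5) (7,7) (8,4)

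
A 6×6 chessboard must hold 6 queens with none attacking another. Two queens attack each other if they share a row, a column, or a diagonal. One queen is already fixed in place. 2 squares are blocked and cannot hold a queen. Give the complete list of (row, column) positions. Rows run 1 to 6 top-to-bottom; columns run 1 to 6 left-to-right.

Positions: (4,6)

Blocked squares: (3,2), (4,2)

(1,5) (2,3) (3,1) (4,6) (5,4) (6,2)

Row 1: attacked by (4,6)→{3,6}. Safe: 1, 2, 4, 5. Place at column 5.
Row 2: attacked by (1,5)→{4,5,6}; (4,6)→{4,6}. Safe: 1, 2, 3. Place at column 3.
Row 3: attacked by (1,5)→{3,5}; (2,3)→{2,3,4}; (4,6)→{5,6}. Blocked: 2. Safe: 1. Place at column 1.
Row 5: attacked by (1,5)→{1,5}; (2,3)→{3,6}; (3,1)→{1,3}; (4,6)→{5,6}. Safe: 2, 4. Place at column 4.
Row 6: attacked by (1,5)→{5}; (2,3)→{3}; (3,1)→{1,4}; (4,6)→{4,6}; (5,4)→{3,4,5}. Safe: 2. Place at column 2.
Columns [5, 3, 1, 6, 4, 2], r−c [-4, -1, 2, -2, 1, 4], r+c [6, 5, 4, 10, 9, 8] are all distinct, so no two queens attack.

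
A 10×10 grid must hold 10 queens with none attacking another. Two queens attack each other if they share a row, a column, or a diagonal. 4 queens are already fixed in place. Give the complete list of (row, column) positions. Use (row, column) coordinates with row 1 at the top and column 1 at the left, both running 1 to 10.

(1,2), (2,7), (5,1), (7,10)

Row 3: attacked by (1,2)→{2,4}; (2,7)→{6,7,8}; (5,1)→{1,3}; (7,10)→{6,10}. Safe: 5, 9. Place at column 5.
Row 4: attacked by (1,2)→{2,5}; (2,7)→{5,7,9}; (3,5)→{4,5,6}; (5,1)→{1,2}; (7,10)→{7,10}. Safe: 3, 8. Place at column 8.
Row 6: attacked by (1,2)→{2,7}; (2,7)→{3,7}; (3,5)→{2,5,8}; (4,8)→{6,8,10}; (5,1)→{1,2}; (7,10)→{9,10}. Safe: 4. Place at column 4.
Row 8: attacked by (1,2)→{2,9}; (2,7)→{1,7}; (3,5)→{5,10}; (4,8)→{4,8}; (5,1)→{1,4}; (6,4)→{2,4,6}; (7,10)→{9,10}. Safe: 3. Place at column 3.
Row 9: attacked by (1,2)→{2,10}; (2,7)→{7}; (3,5)→{5}; (4,8)→{3,8}; (5,1)→{1,5}; (6,4)→{1,4,7}; (7,10)→{8,10}; (8,3)→{2,3,4}. Safe: 6, 9. Place at column 6.
Row 10: attacked by (1,2)→{2}; (2,7)→{7}; (3,5)→{5}; (4,8)→{2,8}; (5,1)→{1,6}; (6,4)→{4,8}; (7,10)→{7,10}; (8,3)→{1,3,5}; (9,6)→{5,6,7}. Safe: 9. Place at column 9.
Columns [2, 7, 5, 8, 1, 4, 10, 3, 6, 9], r−c [-1, -5, -2, -4, 4, 2, -3, 5, 3, 1], r+c [3, 9, 8, 12, 6, 10, 17, 11, 15, 19] are all distinct, so no two queens attack.

(1,2) (2,7) (3,5) (4,8) (5,1) (6,4) (7,10) (8,3) (9,6) (10,9)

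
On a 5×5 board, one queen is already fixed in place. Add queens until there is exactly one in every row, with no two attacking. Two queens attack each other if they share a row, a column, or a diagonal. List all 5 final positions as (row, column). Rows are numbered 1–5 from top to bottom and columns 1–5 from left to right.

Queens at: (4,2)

(1,1) (2,3) (3,5) (4,2) (5,4)

Row 1: attacked by (4,2)→{2,5}. Safe: 1, 3, 4. Place at column 1.
Row 2: attacked by (1,1)→{1,2}; (4,2)→{2,4}. Safe: 3, 5. Place at column 3.
Row 3: attacked by (1,1)→{1,3}; (2,3)→{2,3,4}; (4,2)→{1,2,3}. Safe: 5. Place at column 5.
Row 5: attacked by (1,1)→{1,5}; (2,3)→{3}; (3,5)→{3,5}; (4,2)→{1,2,3}. Safe: 4. Place at column 4.
Columns [1, 3, 5, 2, 4], r−c [0, -1, -2, 2, 1], r+c [2, 5, 8, 6, 9] are all distinct, so no two queens attack.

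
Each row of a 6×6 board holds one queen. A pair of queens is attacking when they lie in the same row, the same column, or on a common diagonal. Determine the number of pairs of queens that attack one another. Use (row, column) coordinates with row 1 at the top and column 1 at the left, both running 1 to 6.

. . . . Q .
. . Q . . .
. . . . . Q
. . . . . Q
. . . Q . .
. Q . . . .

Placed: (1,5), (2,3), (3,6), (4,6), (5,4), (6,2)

Same column: (3,6)–(4,6) (column 6).
Same diagonal: (3,6)–(5,4) (|3−5| = |6−4| = 2).
Total attacking pairs: 2.

2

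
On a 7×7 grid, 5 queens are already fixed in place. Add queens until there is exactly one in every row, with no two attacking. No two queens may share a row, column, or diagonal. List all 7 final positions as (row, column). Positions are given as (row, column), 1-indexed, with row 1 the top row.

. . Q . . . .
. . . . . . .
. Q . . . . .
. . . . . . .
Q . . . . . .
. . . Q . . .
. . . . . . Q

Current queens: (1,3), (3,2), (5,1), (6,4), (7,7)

Row 2: attacked by (1,3)→{2,3,4}; (3,2)→{1,2,3}; (5,1)→{1,4}; (6,4)→{4}; (7,7)→{2,7}. Safe: 5, 6. Place at column 6.
Row 4: attacked by (1,3)→{3,6}; (2,6)→{4,6}; (3,2)→{1,2,3}; (5,1)→{1,2}; (6,4)→{2,4,6}; (7,7)→{4,7}. Safe: 5. Place at column 5.
Columns [3, 6, 2, 5, 1, 4, 7], r−c [-2, -4, 1, -1, 4, 2, 0], r+c [4, 8, 5, 9, 6, 10, 14] are all distinct, so no two queens attack.

(1,3) (2,6) (3,2) (4,5) (5,1) (6,4) (7,7)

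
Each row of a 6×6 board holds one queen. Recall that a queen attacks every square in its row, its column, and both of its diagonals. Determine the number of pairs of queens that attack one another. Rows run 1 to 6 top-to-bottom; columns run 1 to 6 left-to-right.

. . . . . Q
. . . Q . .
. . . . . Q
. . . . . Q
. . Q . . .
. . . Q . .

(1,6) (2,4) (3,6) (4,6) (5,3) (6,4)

7

Same column: (1,6)–(3,6) (column 6); (1,6)–(4,6) (column 6); (2,4)–(6,4) (column 4); (3,6)–(4,6) (column 6).
Same diagonal: (2,4)–(4,6) (|2−4| = |4−6| = 2); (4,6)–(6,4) (|4−6| = |6−4| = 2); (5,3)–(6,4) (|5−6| = |3−4| = 1).
Total attacking pairs: 7.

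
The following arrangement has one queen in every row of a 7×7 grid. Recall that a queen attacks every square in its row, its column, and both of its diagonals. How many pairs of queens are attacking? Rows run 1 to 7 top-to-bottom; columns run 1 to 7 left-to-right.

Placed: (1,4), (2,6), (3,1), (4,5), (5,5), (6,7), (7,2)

3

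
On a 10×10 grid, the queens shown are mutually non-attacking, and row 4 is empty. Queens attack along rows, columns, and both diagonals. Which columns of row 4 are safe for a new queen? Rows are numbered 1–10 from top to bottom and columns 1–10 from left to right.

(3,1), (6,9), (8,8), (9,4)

(3,1) attacks row 4 at column 1 and diagonals 2.
(6,9) attacks row 4 at column 9 and diagonals 7.
(8,8) attacks row 4 at column 8 and diagonals 4.
(9,4) attacks row 4 at column 4 and diagonals 9.
Attacked columns: {1, 2, 4, 7, 8, 9}. Safe: {3, 5, 6, 10}.

columns 3, 5, 6, 10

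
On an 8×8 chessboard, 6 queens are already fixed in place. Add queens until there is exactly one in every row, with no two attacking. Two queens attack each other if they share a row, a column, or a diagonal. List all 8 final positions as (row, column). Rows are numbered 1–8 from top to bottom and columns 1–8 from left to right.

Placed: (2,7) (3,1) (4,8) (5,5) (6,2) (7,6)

(1,4) (2,7) (3,1) (4,8) (5,5) (6,2) (7,6) (8,3)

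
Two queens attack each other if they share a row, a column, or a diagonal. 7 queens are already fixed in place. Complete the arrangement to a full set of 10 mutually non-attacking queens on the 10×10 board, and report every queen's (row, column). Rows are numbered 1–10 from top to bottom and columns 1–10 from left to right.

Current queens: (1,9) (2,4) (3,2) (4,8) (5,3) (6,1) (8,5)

(1,9) (2,4) (3,2) (4,8) (5,3) (6,1) (7,7) (8,5) (9,10) (10,6)

Row 7: attacked by (1,9)→{3,9}; (2,4)→{4,9}; (3,2)→{2,6}; (4,8)→{5,8}; (5,3)→{1,3,5}; (6,1)→{1,2}; (8,5)→{4,5,6}. Safe: 7, 10. Place at column 7.
Row 9: attacked by (1,9)→{1,9}; (2,4)→{4}; (3,2)→{2,8}; (4,8)→{3,8}; (5,3)→{3,7}; (6,1)→{1,4}; (7,7)→{5,7,9}; (8,5)→{4,5,6}. Safe: 10. Place at column 10.
Row 10: attacked by (1,9)→{9}; (2,4)→{4}; (3,2)→{2,9}; (4,8)→{2,8}; (5,3)→{3,8}; (6,1)→{1,5}; (7,7)→{4,7,10}; (8,5)→{3,5,7}; (9,10)→{9,10}. Safe: 6. Place at column 6.
Columns [9, 4, 2, 8, 3, 1, 7, 5, 10, 6], r−c [-8, -2, 1, -4, 2, 5, 0, 3, -1, 4], r+c [10, 6, 5, 12, 8, 7, 14, 13, 19, 16] are all distinct, so no two queens attack.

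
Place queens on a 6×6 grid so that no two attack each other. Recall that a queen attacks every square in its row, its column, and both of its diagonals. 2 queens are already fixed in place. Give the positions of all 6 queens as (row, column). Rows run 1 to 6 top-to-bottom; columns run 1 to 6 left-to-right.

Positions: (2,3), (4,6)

Row 1: attacked by (2,3)→{2,3,4}; (4,6)→{3,6}. Safe: 1, 5. Place at column 5.
Row 3: attacked by (1,5)→{3,5}; (2,3)→{2,3,4}; (4,6)→{5,6}. Safe: 1. Place at column 1.
Row 5: attacked by (1,5)→{1,5}; (2,3)→{3,6}; (3,1)→{1,3}; (4,6)→{5,6}. Safe: 2, 4. Place at column 4.
Row 6: attacked by (1,5)→{5}; (2,3)→{3}; (3,1)→{1,4}; (4,6)→{4,6}; (5,4)→{3,4,5}. Safe: 2. Place at column 2.
Columns [5, 3, 1, 6, 4, 2], r−c [-4, -1, 2, -2, 1, 4], r+c [6, 5, 4, 10, 9, 8] are all distinct, so no two queens attack.

(1,5) (2,3) (3,1) (4,6) (5,4) (6,2)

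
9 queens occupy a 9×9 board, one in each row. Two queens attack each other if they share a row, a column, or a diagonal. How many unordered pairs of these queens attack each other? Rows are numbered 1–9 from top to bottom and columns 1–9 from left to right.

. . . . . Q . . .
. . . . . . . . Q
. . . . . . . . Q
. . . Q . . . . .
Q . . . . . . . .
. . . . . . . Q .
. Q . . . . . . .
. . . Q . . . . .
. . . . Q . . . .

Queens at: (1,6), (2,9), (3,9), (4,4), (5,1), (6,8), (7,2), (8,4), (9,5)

7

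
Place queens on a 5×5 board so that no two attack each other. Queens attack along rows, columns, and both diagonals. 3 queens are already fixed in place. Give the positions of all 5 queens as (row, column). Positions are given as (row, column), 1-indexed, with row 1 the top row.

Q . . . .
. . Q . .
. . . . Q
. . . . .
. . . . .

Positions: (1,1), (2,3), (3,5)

Row 4: attacked by (1,1)→{1,4}; (2,3)→{1,3,5}; (3,5)→{4,5}. Safe: 2. Place at column 2.
Row 5: attacked by (1,1)→{1,5}; (2,3)→{3}; (3,5)→{3,5}; (4,2)→{1,2,3}. Safe: 4. Place at column 4.
Columns [1, 3, 5, 2, 4], r−c [0, -1, -2, 2, 1], r+c [2, 5, 8, 6, 9] are all distinct, so no two queens attack.

(1,1) (2,3) (3,5) (4,2) (5,4)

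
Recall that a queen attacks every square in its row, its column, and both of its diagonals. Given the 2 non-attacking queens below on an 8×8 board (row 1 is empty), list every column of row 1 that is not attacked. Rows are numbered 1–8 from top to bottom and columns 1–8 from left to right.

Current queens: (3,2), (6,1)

(3,2) attacks row 1 at column 2 and diagonals 4.
(6,1) attacks row 1 at column 1 and diagonals 6.
Attacked columns: {1, 2, 4, 6}. Safe: {3, 5, 7, 8}.

columns 3, 5, 7, 8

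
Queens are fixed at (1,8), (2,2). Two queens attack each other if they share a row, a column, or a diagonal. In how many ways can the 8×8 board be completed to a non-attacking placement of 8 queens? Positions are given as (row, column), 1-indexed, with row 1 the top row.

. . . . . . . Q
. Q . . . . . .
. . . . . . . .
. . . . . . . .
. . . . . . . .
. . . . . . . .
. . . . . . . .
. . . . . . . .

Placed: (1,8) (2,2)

Branch on row 3: col 4 → 1; col 5 → 1; col 7 → 0.
Sum: 1 + 1 + 0 = 2.

2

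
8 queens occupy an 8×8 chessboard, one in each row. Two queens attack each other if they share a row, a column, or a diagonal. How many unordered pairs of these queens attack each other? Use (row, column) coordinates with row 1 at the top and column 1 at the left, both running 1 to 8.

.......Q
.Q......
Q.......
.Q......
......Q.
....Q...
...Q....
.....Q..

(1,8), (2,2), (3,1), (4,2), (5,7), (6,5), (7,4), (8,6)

Same column: (2,2)–(4,2) (column 2).
Same diagonal: (2,2)–(3,1) (|2−3| = |2−1| = 1); (3,1)–(4,2) (|3−4| = |1−2| = 1); (3,1)–(8,6) (|3−8| = |1−6| = 5); (4,2)–(8,6) (|4−8| = |2−6| = 4); (6,5)–(7,4) (|6−7| = |5−4| = 1).
Total attacking pairs: 6.

6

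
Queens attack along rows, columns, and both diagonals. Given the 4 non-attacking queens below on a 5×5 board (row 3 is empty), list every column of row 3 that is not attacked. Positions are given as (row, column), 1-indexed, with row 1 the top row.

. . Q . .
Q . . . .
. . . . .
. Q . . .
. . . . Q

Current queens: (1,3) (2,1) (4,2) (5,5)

(1,3) attacks row 3 at column 3 and diagonals 1, 5.
(2,1) attacks row 3 at column 1 and diagonals 2.
(4,2) attacks row 3 at column 2 and diagonals 1, 3.
(5,5) attacks row 3 at column 5 and diagonals 3.
Attacked columns: {1, 2, 3, 5}. Safe: {4}.

columns 4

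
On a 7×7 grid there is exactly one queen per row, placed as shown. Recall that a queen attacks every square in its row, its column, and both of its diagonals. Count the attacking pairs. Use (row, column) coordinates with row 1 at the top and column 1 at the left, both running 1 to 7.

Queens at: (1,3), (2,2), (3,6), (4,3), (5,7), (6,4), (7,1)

Same column: (1,3)–(4,3) (column 3).
Same diagonal: (1,3)–(2,2) (|1−2| = |3−2| = 1); (1,3)–(5,7) (|1−5| = |3−7| = 4).
Total attacking pairs: 3.

3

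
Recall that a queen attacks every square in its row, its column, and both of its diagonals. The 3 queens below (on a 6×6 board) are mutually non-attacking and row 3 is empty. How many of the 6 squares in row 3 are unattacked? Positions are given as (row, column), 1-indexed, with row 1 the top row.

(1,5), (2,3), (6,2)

2

(1,5) attacks row 3 at column 5 and diagonals 3.
(2,3) attacks row 3 at column 3 and diagonals 2, 4.
(6,2) attacks row 3 at column 2 and diagonals 5.
Attacked columns: {2, 3, 4, 5}. Safe: {1, 6}.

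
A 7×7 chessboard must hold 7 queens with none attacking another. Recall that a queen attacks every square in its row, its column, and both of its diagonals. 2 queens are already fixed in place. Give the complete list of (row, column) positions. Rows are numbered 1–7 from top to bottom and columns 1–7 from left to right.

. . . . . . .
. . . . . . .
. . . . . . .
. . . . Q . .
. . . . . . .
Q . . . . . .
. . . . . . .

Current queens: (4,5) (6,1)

Row 1: attacked by (4,5)→{2,5}; (6,1)→{1,6}. Safe: 3, 4, 7. Place at column 4.
Row 2: attacked by (1,4)→{3,4,5}; (4,5)→{3,5,7}; (6,1)→{1,5}. Safe: 2, 6. Place at column 2.
Row 3: attacked by (1,4)→{2,4,6}; (2,2)→{1,2,3}; (4,5)→{4,5,6}; (6,1)→{1,4}. Safe: 7. Place at column 7.
Row 5: attacked by (1,4)→{4}; (2,2)→{2,5}; (3,7)→{5,7}; (4,5)→{4,5,6}; (6,1)→{1,2}. Safe: 3. Place at column 3.
Row 7: attacked by (1,4)→{4}; (2,2)→{2,7}; (3,7)→{3,7}; (4,5)→{2,5}; (5,3)→{1,3,5}; (6,1)→{1,2}. Safe: 6. Place at column 6.
Columns [4, 2, 7, 5, 3, 1, 6], r−c [-3, 0, -4, -1, 2, 5, 1], r+c [5, 4, 10, 9, 8, 7, 13] are all distinct, so no two queens attack.

(1,4) (2,2) (3,7) (4,5) (5,3) (6,1) (7,6)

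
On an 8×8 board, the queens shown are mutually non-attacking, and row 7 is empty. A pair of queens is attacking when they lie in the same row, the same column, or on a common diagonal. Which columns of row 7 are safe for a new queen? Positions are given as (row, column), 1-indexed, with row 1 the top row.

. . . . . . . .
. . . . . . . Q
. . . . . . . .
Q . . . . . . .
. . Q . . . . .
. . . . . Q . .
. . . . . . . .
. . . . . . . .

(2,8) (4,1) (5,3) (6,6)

(2,8) attacks row 7 at column 8 and diagonals 3.
(4,1) attacks row 7 at column 1 and diagonals 4.
(5,3) attacks row 7 at column 3 and diagonals 1, 5.
(6,6) attacks row 7 at column 6 and diagonals 5, 7.
Attacked columns: {1, 3, 4, 5, 6, 7, 8}. Safe: {2}.

columns 2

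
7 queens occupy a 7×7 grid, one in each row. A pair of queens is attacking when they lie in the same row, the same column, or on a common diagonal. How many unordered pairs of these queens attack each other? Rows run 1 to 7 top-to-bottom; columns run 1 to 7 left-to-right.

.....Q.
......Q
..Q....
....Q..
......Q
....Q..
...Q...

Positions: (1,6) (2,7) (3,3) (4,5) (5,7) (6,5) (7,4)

5

Same column: (2,7)–(5,7) (column 7); (4,5)–(6,5) (column 5).
Same diagonal: (1,6)–(2,7) (|1−2| = |6−7| = 1); (2,7)–(4,5) (|2−4| = |7−5| = 2); (6,5)–(7,4) (|6−7| = |5−4| = 1).
Total attacking pairs: 5.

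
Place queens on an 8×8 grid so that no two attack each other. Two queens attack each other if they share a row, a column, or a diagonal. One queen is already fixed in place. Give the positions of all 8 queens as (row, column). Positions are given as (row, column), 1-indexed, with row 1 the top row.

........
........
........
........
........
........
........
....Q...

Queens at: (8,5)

(1,2) (2,6) (3,8) (4,3) (5,1) (6,4) (7,7) (8,5)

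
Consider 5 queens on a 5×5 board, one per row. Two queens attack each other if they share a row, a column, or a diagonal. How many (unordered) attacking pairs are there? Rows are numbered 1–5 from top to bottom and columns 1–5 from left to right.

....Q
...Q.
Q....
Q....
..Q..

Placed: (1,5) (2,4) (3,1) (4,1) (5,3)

3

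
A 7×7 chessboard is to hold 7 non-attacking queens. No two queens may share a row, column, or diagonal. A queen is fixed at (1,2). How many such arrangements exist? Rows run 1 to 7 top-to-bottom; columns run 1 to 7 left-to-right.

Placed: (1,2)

7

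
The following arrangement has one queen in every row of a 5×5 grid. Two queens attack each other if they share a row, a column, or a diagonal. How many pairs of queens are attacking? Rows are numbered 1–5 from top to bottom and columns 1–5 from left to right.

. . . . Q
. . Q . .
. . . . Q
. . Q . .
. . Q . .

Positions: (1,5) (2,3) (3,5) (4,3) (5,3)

5

Same column: (1,5)–(3,5) (column 5); (2,3)–(4,3) (column 3); (2,3)–(5,3) (column 3); (4,3)–(5,3) (column 3).
Same diagonal: (3,5)–(5,3) (|3−5| = |5−3| = 2).
Total attacking pairs: 5.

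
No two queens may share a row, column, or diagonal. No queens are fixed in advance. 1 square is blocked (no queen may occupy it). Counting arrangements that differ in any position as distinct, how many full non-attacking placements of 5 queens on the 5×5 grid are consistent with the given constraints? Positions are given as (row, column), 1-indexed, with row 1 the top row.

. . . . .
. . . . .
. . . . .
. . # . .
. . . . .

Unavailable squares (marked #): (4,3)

8

Branch on row 1: col 1 → 2; col 2 → 1; col 3 → 2; col 4 → 1; col 5 → 2.
Sum: 2 + 1 + 2 + 1 + 2 = 8.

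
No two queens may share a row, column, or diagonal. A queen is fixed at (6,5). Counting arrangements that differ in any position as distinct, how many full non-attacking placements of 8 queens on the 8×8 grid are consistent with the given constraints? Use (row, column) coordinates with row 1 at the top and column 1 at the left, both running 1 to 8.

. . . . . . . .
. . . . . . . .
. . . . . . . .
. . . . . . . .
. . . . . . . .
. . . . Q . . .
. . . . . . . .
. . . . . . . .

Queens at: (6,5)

12

Branch on row 1: col 1 → 0; col 2 → 2; col 3 → 2; col 4 → 1; col 6 → 3; col 7 → 2; col 8 → 2.
Sum: 0 + 2 + 2 + 1 + 3 + 2 + 2 = 12.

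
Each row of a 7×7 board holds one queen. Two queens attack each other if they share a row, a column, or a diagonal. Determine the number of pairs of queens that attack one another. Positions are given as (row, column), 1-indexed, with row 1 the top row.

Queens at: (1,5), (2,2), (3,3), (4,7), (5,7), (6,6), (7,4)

7

Same column: (4,7)–(5,7) (column 7).
Same diagonal: (1,5)–(3,3) (|1−3| = |5−3| = 2); (2,2)–(3,3) (|2−3| = |2−3| = 1); (2,2)–(6,6) (|2−6| = |2−6| = 4); (3,3)–(6,6) (|3−6| = |3−6| = 3); (4,7)–(7,4) (|4−7| = |7−4| = 3); (5,7)–(6,6) (|5−6| = |7−6| = 1).
Total attacking pairs: 7.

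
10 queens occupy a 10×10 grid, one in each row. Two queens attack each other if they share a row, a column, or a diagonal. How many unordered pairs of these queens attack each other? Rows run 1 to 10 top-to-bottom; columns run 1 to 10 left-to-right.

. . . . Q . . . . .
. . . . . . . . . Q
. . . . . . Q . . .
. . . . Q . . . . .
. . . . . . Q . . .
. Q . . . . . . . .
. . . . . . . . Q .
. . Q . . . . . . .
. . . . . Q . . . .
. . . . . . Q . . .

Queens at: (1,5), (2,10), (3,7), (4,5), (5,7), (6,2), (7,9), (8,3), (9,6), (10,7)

8

Same column: (1,5)–(4,5) (column 5); (3,7)–(5,7) (column 7); (3,7)–(10,7) (column 7); (5,7)–(10,7) (column 7).
Same diagonal: (1,5)–(3,7) (|1−3| = |5−7| = 2); (2,10)–(5,7) (|2−5| = |10−7| = 3); (5,7)–(7,9) (|5−7| = |7−9| = 2); (9,6)–(10,7) (|9−10| = |6−7| = 1).
Total attacking pairs: 8.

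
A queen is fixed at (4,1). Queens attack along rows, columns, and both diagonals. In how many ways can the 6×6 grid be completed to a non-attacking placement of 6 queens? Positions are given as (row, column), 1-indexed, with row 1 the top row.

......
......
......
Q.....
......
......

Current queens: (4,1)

1

Branch on row 1: col 2 → 1; col 3 → 0; col 5 → 0; col 6 → 0.
Sum: 1 + 0 + 0 + 0 = 1.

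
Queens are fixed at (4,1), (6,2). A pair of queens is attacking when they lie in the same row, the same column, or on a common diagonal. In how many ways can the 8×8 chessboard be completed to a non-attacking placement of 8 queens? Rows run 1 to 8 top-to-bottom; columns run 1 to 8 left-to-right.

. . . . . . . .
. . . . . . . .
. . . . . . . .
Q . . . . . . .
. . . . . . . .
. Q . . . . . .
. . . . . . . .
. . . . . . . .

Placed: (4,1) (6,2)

3

Branch on row 1: col 3 → 1; col 5 → 1; col 6 → 1; col 8 → 0.
Sum: 1 + 1 + 1 + 0 = 3.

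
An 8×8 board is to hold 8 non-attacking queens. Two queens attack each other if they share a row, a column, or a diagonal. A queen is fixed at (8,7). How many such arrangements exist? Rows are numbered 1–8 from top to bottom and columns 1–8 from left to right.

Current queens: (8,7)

Branch on row 1: col 1 → 0; col 2 → 0; col 3 → 0; col 4 → 3; col 5 → 3; col 6 → 2; col 8 → 0.
Sum: 0 + 0 + 0 + 3 + 3 + 2 + 0 = 8.

8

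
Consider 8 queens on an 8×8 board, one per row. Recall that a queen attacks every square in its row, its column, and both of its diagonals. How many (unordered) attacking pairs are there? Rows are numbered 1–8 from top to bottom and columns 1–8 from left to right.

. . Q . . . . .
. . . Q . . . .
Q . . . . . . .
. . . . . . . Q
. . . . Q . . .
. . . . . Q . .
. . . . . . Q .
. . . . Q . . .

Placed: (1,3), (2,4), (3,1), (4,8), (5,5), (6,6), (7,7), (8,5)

7

Same column: (5,5)–(8,5) (column 5).
Same diagonal: (1,3)–(2,4) (|1−2| = |3−4| = 1); (1,3)–(3,1) (|1−3| = |3−1| = 2); (4,8)–(6,6) (|4−6| = |8−6| = 2); (5,5)–(6,6) (|5−6| = |5−6| = 1); (5,5)–(7,7) (|5−7| = |5−7| = 2); (6,6)–(7,7) (|6−7| = |6−7| = 1).
Total attacking pairs: 7.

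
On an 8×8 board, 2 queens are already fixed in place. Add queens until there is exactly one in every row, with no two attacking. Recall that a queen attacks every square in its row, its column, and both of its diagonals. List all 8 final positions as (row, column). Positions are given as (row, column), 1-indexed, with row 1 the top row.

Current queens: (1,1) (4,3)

(1,1) (2,6) (3,8) (4,3) (5,7) (6,4) (7,2) (8,5)

Row 2: attacked by (1,1)→{1,2}; (4,3)→{1,3,5}. Safe: 4, 6, 7, 8. Place at column 6.
Row 3: attacked by (1,1)→{1,3}; (2,6)→{5,6,7}; (4,3)→{2,3,4}. Safe: 8. Place at column 8.
Row 5: attacked by (1,1)→{1,5}; (2,6)→{3,6}; (3,8)→{6,8}; (4,3)→{2,3,4}. Safe: 7. Place at column 7.
Row 6: attacked by (1,1)→{1,6}; (2,6)→{2,6}; (3,8)→{5,8}; (4,3)→{1,3,5}; (5,7)→{6,7,8}. Safe: 4. Place at column 4.
Row 7: attacked by (1,1)→{1,7}; (2,6)→{1,6}; (3,8)→{4,8}; (4,3)→{3,6}; (5,7)→{5,7}; (6,4)→{3,4,5}. Safe: 2. Place at column 2.
Row 8: attacked by (1,1)→{1,8}; (2,6)→{6}; (3,8)→{3,8}; (4,3)→{3,7}; (5,7)→{4,7}; (6,4)→{2,4,6}; (7,2)→{1,2,3}. Safe: 5. Place at column 5.
Columns [1, 6, 8, 3, 7, 4, 2, 5], r−c [0, -4, -5, 1, -2, 2, 5, 3], r+c [2, 8, 11, 7, 12, 10, 9, 13] are all distinct, so no two queens attack.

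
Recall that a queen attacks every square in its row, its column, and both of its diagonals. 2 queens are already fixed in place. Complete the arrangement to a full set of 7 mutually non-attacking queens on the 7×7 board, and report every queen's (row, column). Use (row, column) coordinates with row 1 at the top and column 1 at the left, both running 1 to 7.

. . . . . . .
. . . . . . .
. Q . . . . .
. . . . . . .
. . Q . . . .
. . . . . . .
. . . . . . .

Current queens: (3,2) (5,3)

(1,5) (2,7) (3,2) (4,6) (5,3) (6,1) (7,4)

Row 1: attacked by (3,2)→{2,4}; (5,3)→{3,7}. Safe: 1, 5, 6. Place at column 5.
Row 2: attacked by (1,5)→{4,5,6}; (3,2)→{1,2,3}; (5,3)→{3,6}. Safe: 7. Place at column 7.
Row 4: attacked by (1,5)→{2,5}; (2,7)→{5,7}; (3,2)→{1,2,3}; (5,3)→{2,3,4}. Safe: 6. Place at column 6.
Row 6: attacked by (1,5)→{5}; (2,7)→{3,7}; (3,2)→{2,5}; (4,6)→{4,6}; (5,3)→{2,3,4}. Safe: 1. Place at column 1.
Row 7: attacked by (1,5)→{5}; (2,7)→{2,7}; (3,2)→{2,6}; (4,6)→{3,6}; (5,3)→{1,3,5}; (6,1)→{1,2}. Safe: 4. Place at column 4.
Columns [5, 7, 2, 6, 3, 1, 4], r−c [-4, -5, 1, -2, 2, 5, 3], r+c [6, 9, 5, 10, 8, 7, 11] are all distinct, so no two queens attack.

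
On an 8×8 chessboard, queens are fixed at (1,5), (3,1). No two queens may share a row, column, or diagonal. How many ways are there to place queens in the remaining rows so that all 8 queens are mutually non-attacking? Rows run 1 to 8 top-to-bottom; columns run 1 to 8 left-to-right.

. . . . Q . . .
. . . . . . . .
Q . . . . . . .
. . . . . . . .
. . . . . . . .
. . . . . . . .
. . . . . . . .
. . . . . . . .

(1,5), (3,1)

4

Branch on row 2: col 3 → 2; col 7 → 2; col 8 → 0.
Sum: 2 + 2 + 0 = 4.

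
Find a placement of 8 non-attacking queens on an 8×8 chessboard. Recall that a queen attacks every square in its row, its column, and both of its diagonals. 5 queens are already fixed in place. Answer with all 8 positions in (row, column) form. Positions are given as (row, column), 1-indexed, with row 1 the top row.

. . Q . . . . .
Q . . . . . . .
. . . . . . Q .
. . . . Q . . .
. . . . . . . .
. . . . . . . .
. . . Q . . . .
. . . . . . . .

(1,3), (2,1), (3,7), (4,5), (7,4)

(1,3) (2,1) (3,7) (4,5) (5,8) (6,2) (7,4) (8,6)

Row 5: attacked by (1,3)→{3,7}; (2,1)→{1,4}; (3,7)→{5,7}; (4,5)→{4,5,6}; (7,4)→{2,4,6}. Safe: 8. Place at column 8.
Row 6: attacked by (1,3)→{3,8}; (2,1)→{1,5}; (3,7)→{4,7}; (4,5)→{3,5,7}; (5,8)→{7,8}; (7,4)→{3,4,5}. Safe: 2, 6. Place at column 2.
Row 8: attacked by (1,3)→{3}; (2,1)→{1,7}; (3,7)→{2,7}; (4,5)→{1,5}; (5,8)→{5,8}; (6,2)→{2,4}; (7,4)→{3,4,5}. Safe: 6. Place at column 6.
Columns [3, 1, 7, 5, 8, 2, 4, 6], r−c [-2, 1, -4, -1, -3, 4, 3, 2], r+c [4, 3, 10, 9, 13, 8, 11, 14] are all distinct, so no two queens attack.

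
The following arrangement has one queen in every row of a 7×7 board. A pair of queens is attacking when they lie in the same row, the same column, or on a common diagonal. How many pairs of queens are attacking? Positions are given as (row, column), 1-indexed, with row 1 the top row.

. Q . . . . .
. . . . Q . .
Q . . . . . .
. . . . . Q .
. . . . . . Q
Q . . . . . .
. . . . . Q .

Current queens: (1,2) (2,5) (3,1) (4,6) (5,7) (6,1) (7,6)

4

Same column: (3,1)–(6,1) (column 1); (4,6)–(7,6) (column 6).
Same diagonal: (2,5)–(6,1) (|2−6| = |5−1| = 4); (4,6)–(5,7) (|4−5| = |6−7| = 1).
Total attacking pairs: 4.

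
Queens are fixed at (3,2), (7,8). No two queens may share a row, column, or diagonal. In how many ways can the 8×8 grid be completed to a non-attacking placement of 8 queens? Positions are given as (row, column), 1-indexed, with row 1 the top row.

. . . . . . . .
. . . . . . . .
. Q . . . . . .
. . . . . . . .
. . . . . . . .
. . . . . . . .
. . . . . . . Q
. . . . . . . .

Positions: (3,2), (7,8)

Branch on row 1: col 1 → 0; col 3 → 2; col 5 → 1; col 6 → 0; col 7 → 0.
Sum: 0 + 2 + 1 + 0 + 0 = 3.

3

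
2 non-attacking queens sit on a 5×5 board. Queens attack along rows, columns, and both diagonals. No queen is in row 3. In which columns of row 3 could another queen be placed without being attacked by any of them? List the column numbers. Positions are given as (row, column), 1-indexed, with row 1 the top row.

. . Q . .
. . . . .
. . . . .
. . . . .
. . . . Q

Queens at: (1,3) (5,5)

(1,3) attacks row 3 at column 3 and diagonals 1, 5.
(5,5) attacks row 3 at column 5 and diagonals 3.
Attacked columns: {1, 3, 5}. Safe: {2, 4}.

columns 2, 4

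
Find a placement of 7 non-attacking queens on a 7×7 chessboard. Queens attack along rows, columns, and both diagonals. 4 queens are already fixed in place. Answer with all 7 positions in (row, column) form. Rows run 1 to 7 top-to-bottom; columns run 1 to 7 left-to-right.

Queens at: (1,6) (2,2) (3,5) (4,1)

(1,6) (2,2) (3,5) (4,1) (5,4) (6,7) (7,3)

Row 5: attacked by (1,6)→{2,6}; (2,2)→{2,5}; (3,5)→{3,5,7}; (4,1)→{1,2}. Safe: 4. Place at column 4.
Row 6: attacked by (1,6)→{1,6}; (2,2)→{2,6}; (3,5)→{2,5}; (4,1)→{1,3}; (5,4)→{3,4,5}. Safe: 7. Place at column 7.
Row 7: attacked by (1,6)→{6}; (2,2)→{2,7}; (3,5)→{1,5}; (4,1)→{1,4}; (5,4)→{2,4,6}; (6,7)→{6,7}. Safe: 3. Place at column 3.
Columns [6, 2, 5, 1, 4, 7, 3], r−c [-5, 0, -2, 3, 1, -1, 4], r+c [7, 4, 8, 5, 9, 13, 10] are all distinct, so no two queens attack.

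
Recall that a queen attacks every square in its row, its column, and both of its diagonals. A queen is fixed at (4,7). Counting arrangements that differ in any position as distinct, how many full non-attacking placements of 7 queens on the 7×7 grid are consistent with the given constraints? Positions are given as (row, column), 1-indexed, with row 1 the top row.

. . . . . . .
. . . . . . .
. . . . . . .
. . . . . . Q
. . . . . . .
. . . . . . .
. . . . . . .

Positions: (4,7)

6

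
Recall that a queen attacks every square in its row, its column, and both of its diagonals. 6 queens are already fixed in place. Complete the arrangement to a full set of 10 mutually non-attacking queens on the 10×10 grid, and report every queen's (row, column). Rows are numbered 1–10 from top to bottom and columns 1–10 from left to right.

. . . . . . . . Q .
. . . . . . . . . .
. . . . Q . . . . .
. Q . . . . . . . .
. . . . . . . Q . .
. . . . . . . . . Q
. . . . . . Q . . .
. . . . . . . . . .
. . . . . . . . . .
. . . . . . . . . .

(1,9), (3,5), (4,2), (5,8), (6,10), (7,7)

(1,9) (2,3) (3,5) (4,2) (5,8) (6,10) (7,7) (8,4) (9,6) (10,1)

Row 2: attacked by (1,9)→{8,9,10}; (3,5)→{4,5,6}; (4,2)→{2,4}; (5,8)→{5,8}; (6,10)→{6,10}; (7,7)→{2,7}. Safe: 1, 3. Place at column 3.
Row 8: attacked by (1,9)→{2,9}; (2,3)→{3,9}; (3,5)→{5,10}; (4,2)→{2,6}; (5,8)→{5,8}; (6,10)→{8,10}; (7,7)→{6,7,8}. Safe: 1, 4. Place at column 4.
Row 9: attacked by (1,9)→{1,9}; (2,3)→{3,10}; (3,5)→{5}; (4,2)→{2,7}; (5,8)→{4,8}; (6,10)→{7,10}; (7,7)→{5,7,9}; (8,4)→{3,4,5}. Safe: 6. Place at column 6.
Row 10: attacked by (1,9)→{9}; (2,3)→{3}; (3,5)→{5}; (4,2)→{2,8}; (5,8)→{3,8}; (6,10)→{6,10}; (7,7)→{4,7,10}; (8,4)→{2,4,6}; (9,6)→{5,6,7}. Safe: 1. Place at column 1.
Columns [9, 3, 5, 2, 8, 10, 7, 4, 6, 1], r−c [-8, -1, -2, 2, -3, -4, 0, 4, 3, 9], r+c [10, 5, 8, 6, 13, 16, 14, 12, 15, 11] are all distinct, so no two queens attack.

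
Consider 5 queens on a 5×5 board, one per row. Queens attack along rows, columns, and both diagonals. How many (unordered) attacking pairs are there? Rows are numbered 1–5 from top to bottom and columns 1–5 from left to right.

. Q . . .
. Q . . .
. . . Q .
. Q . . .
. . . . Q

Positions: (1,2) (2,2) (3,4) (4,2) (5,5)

Same column: (1,2)–(2,2) (column 2); (1,2)–(4,2) (column 2); (2,2)–(4,2) (column 2).
Same diagonal: (1,2)–(3,4) (|1−3| = |2−4| = 2); (2,2)–(5,5) (|2−5| = |2−5| = 3).
Total attacking pairs: 5.

5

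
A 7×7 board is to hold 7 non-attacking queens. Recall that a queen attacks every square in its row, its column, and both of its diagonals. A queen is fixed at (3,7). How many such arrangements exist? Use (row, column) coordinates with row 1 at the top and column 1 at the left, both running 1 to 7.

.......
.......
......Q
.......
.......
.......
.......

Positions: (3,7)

Branch on row 1: col 1 → 1; col 2 → 1; col 3 → 1; col 4 → 1; col 6 → 2.
Sum: 1 + 1 + 1 + 1 + 2 = 6.

6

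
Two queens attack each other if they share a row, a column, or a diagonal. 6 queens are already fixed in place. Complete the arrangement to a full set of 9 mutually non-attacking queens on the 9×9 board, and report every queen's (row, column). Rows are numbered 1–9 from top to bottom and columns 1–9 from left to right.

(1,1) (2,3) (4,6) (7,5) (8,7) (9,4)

Row 3: attacked by (1,1)→{1,3}; (2,3)→{2,3,4}; (4,6)→{5,6,7}; (7,5)→{1,5,9}; (8,7)→{2,7}; (9,4)→{4}. Safe: 8. Place at column 8.
Row 5: attacked by (1,1)→{1,5}; (2,3)→{3,6}; (3,8)→{6,8}; (4,6)→{5,6,7}; (7,5)→{3,5,7}; (8,7)→{4,7}; (9,4)→{4,8}. Safe: 2, 9. Place at column 9.
Row 6: attacked by (1,1)→{1,6}; (2,3)→{3,7}; (3,8)→{5,8}; (4,6)→{4,6,8}; (5,9)→{8,9}; (7,5)→{4,5,6}; (8,7)→{5,7,9}; (9,4)→{1,4,7}. Safe: 2. Place at column 2.
Columns [1, 3, 8, 6, 9, 2, 5, 7, 4], r−c [0, -1, -5, -2, -4, 4, 2, 1, 5], r+c [2, 5, 11, 10, 14, 8, 12, 15, 13] are all distinct, so no two queens attack.

(1,1) (2,3) (3,8) (4,6) (5,9) (6,2) (7,5) (8,7) (9,4)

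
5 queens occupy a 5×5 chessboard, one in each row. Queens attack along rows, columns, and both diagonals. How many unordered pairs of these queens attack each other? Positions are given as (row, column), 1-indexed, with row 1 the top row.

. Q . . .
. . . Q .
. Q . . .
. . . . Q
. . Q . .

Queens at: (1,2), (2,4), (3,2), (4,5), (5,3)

Same column: (1,2)–(3,2) (column 2).
Same diagonal: (1,2)–(4,5) (|1−4| = |2−5| = 3).
Total attacking pairs: 2.

2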